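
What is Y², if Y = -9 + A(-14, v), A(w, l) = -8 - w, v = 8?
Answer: 9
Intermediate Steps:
Y = -3 (Y = -9 + (-8 - 1*(-14)) = -9 + (-8 + 14) = -9 + 6 = -3)
Y² = (-3)² = 9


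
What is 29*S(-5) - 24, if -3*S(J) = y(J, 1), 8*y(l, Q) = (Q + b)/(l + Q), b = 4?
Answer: -2159/96 ≈ -22.490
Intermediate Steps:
y(l, Q) = (4 + Q)/(8*(Q + l)) (y(l, Q) = ((Q + 4)/(l + Q))/8 = ((4 + Q)/(Q + l))/8 = (4 + Q)/(8*(Q + l)))
S(J) = -5/(24*(1 + J)) (S(J) = -(4 + 1)/(24*(1 + J)) = -5/(24*(1 + J)))
29*S(-5) - 24 = 29*(-5/(24 + 24*(-5))) - 24 = 29*(-5/(24 - 120)) - 24 = 29*(-5/(-96)) - 24 = 29*(-5*(-1/96)) - 24 = 29*(5/96) - 24 = 145/96 - 24 = -2159/96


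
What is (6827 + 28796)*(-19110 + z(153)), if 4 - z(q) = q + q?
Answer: -691513676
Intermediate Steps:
z(q) = 4 - 2*q (z(q) = 4 - (q + q) = 4 - 2*q)
(6827 + 28796)*(-19110 + z(153)) = (6827 + 28796)*(-19110 + (4 - 2*153)) = 35623*(-19110 + (4 - 306)) = 35623*(-19110 - 302) = 35623*(-19412) = -691513676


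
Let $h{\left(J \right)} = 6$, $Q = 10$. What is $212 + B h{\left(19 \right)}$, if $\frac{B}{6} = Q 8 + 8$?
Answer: $3380$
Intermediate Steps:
$B = 528$ ($B = 6 \left(10 \cdot 8 + 8\right) = 6 \left(80 + 8\right) = 6 \cdot 88 = 528$)
$212 + B h{\left(19 \right)} = 212 + 528 \cdot 6 = 212 + 3168 = 3380$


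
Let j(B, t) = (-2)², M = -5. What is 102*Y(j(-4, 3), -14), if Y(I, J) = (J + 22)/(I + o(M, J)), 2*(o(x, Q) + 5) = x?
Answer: -1632/7 ≈ -233.14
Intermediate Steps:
j(B, t) = 4
o(x, Q) = -5 + x/2
Y(I, J) = (22 + J)/(-15/2 + I) (Y(I, J) = (J + 22)/(I + (-5 + (½)*(-5))) = (22 + J)/(I + (-5 - 5/2)) = (22 + J)/(I - 15/2) = (22 + J)/(-15/2 + I))
102*Y(j(-4, 3), -14) = 102*(2*(22 - 14)/(-15 + 2*4)) = 102*(2*8/(-15 + 8)) = 102*(2*8/(-7)) = 102*(2*(-⅐)*8) = 102*(-16/7) = -1632/7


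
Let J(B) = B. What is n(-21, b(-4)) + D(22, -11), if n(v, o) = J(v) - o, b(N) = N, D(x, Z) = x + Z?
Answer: -6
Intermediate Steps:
D(x, Z) = Z + x
n(v, o) = v - o
n(-21, b(-4)) + D(22, -11) = (-21 - 1*(-4)) + (-11 + 22) = (-21 + 4) + 11 = -17 + 11 = -6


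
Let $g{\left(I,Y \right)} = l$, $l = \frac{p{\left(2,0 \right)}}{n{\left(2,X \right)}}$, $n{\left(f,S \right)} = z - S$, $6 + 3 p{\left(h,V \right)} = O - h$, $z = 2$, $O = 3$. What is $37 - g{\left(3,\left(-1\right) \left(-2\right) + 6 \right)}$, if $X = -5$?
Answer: $\frac{782}{21} \approx 37.238$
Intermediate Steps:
$p{\left(h,V \right)} = -1 - \frac{h}{3}$ ($p{\left(h,V \right)} = -2 + \frac{3 - h}{3} = -2 - \left(-1 + \frac{h}{3}\right) = -1 - \frac{h}{3}$)
$n{\left(f,S \right)} = 2 - S$
$l = - \frac{5}{21}$ ($l = \frac{-1 - \frac{2}{3}}{2 - -5} = \frac{-1 - \frac{2}{3}}{2 + 5} = - \frac{5}{3 \cdot 7} = \left(- \frac{5}{3}\right) \frac{1}{7} = - \frac{5}{21} \approx -0.2381$)
$g{\left(I,Y \right)} = - \frac{5}{21}$
$37 - g{\left(3,\left(-1\right) \left(-2\right) + 6 \right)} = 37 - - \frac{5}{21} = 37 + \frac{5}{21} = \frac{782}{21}$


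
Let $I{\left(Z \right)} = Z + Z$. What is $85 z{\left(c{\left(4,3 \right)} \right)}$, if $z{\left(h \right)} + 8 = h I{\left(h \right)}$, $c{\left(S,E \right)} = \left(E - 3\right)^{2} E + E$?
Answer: $850$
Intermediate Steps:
$c{\left(S,E \right)} = E + E \left(-3 + E\right)^{2}$ ($c{\left(S,E \right)} = \left(-3 + E\right)^{2} E + E = E \left(-3 + E\right)^{2} + E = E + E \left(-3 + E\right)^{2}$)
$I{\left(Z \right)} = 2 Z$
$z{\left(h \right)} = -8 + 2 h^{2}$ ($z{\left(h \right)} = -8 + h 2 h = -8 + 2 h^{2}$)
$85 z{\left(c{\left(4,3 \right)} \right)} = 85 \left(-8 + 2 \left(3 \left(1 + \left(-3 + 3\right)^{2}\right)\right)^{2}\right) = 85 \left(-8 + 2 \left(3 \left(1 + 0^{2}\right)\right)^{2}\right) = 85 \left(-8 + 2 \left(3 \left(1 + 0\right)\right)^{2}\right) = 85 \left(-8 + 2 \left(3 \cdot 1\right)^{2}\right) = 85 \left(-8 + 2 \cdot 3^{2}\right) = 85 \left(-8 + 2 \cdot 9\right) = 85 \left(-8 + 18\right) = 85 \cdot 10 = 850$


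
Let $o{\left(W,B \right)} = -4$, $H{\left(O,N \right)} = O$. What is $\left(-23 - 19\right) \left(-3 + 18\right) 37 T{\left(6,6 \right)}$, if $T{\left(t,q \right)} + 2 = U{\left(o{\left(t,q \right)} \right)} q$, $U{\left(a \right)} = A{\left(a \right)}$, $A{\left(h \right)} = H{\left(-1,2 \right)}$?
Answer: $186480$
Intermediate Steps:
$A{\left(h \right)} = -1$
$U{\left(a \right)} = -1$
$T{\left(t,q \right)} = -2 - q$
$\left(-23 - 19\right) \left(-3 + 18\right) 37 T{\left(6,6 \right)} = \left(-23 - 19\right) \left(-3 + 18\right) 37 \left(-2 - 6\right) = \left(-42\right) 15 \cdot 37 \left(-2 - 6\right) = \left(-630\right) 37 \left(-8\right) = \left(-23310\right) \left(-8\right) = 186480$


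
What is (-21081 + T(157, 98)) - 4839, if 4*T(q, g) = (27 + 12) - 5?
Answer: -51823/2 ≈ -25912.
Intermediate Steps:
T(q, g) = 17/2 (T(q, g) = ((27 + 12) - 5)/4 = (39 - 5)/4 = (¼)*34 = 17/2)
(-21081 + T(157, 98)) - 4839 = (-21081 + 17/2) - 4839 = -42145/2 - 4839 = -51823/2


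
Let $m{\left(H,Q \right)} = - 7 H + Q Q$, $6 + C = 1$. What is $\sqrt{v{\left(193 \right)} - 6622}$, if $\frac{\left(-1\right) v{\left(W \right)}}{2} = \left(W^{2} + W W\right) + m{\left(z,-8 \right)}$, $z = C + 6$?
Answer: $2 i \sqrt{38933} \approx 394.63 i$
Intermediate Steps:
$C = -5$ ($C = -6 + 1 = -5$)
$z = 1$ ($z = -5 + 6 = 1$)
$m{\left(H,Q \right)} = Q^{2} - 7 H$ ($m{\left(H,Q \right)} = - 7 H + Q^{2} = Q^{2} - 7 H$)
$v{\left(W \right)} = -114 - 4 W^{2}$ ($v{\left(W \right)} = - 2 \left(\left(W^{2} + W W\right) + \left(\left(-8\right)^{2} - 7\right)\right) = - 2 \left(\left(W^{2} + W^{2}\right) + \left(64 - 7\right)\right) = - 2 \left(2 W^{2} + 57\right) = - 2 \left(57 + 2 W^{2}\right) = -114 - 4 W^{2}$)
$\sqrt{v{\left(193 \right)} - 6622} = \sqrt{\left(-114 - 4 \cdot 193^{2}\right) - 6622} = \sqrt{\left(-114 - 148996\right) + \left(-9423 + 2801\right)} = \sqrt{\left(-114 - 148996\right) - 6622} = \sqrt{-149110 - 6622} = \sqrt{-155732} = 2 i \sqrt{38933}$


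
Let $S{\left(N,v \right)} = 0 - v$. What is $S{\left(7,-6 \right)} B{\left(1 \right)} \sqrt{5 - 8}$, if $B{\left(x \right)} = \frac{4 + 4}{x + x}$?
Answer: $24 i \sqrt{3} \approx 41.569 i$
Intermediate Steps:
$B{\left(x \right)} = \frac{4}{x}$ ($B{\left(x \right)} = \frac{8}{2 x} = 8 \frac{1}{2 x} = \frac{4}{x}$)
$S{\left(N,v \right)} = - v$
$S{\left(7,-6 \right)} B{\left(1 \right)} \sqrt{5 - 8} = \left(-1\right) \left(-6\right) \frac{4}{1} \sqrt{5 - 8} = 6 \cdot 4 \cdot 1 \sqrt{-3} = 6 \cdot 4 i \sqrt{3} = 24 i \sqrt{3}$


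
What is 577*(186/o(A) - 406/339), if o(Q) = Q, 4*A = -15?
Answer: -49680854/1695 ≈ -29310.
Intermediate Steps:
A = -15/4 (A = (¼)*(-15) = -15/4 ≈ -3.7500)
577*(186/o(A) - 406/339) = 577*(186/(-15/4) - 406/339) = 577*(186*(-4/15) - 406*1/339) = 577*(-248/5 - 406/339) = 577*(-86102/1695) = -49680854/1695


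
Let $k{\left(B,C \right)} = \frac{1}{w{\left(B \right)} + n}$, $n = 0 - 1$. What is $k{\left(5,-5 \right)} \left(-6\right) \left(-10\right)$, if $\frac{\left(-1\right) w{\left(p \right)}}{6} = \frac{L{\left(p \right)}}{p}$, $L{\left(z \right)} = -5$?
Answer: $12$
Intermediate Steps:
$n = -1$ ($n = 0 - 1 = -1$)
$w{\left(p \right)} = \frac{30}{p}$ ($w{\left(p \right)} = - 6 \left(- \frac{5}{p}\right) = \frac{30}{p}$)
$k{\left(B,C \right)} = \frac{1}{-1 + \frac{30}{B}}$ ($k{\left(B,C \right)} = \frac{1}{\frac{30}{B} - 1} = \frac{1}{-1 + \frac{30}{B}}$)
$k{\left(5,-5 \right)} \left(-6\right) \left(-10\right) = \left(-1\right) 5 \frac{1}{-30 + 5} \left(-6\right) \left(-10\right) = \left(-1\right) 5 \frac{1}{-25} \left(-6\right) \left(-10\right) = \left(-1\right) 5 \left(- \frac{1}{25}\right) \left(-6\right) \left(-10\right) = \frac{1}{5} \left(-6\right) \left(-10\right) = \left(- \frac{6}{5}\right) \left(-10\right) = 12$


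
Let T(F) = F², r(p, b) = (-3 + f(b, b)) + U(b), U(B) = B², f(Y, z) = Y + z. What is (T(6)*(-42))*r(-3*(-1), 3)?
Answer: -18144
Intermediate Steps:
r(p, b) = -3 + b² + 2*b (r(p, b) = (-3 + (b + b)) + b² = (-3 + 2*b) + b² = -3 + b² + 2*b)
(T(6)*(-42))*r(-3*(-1), 3) = (6²*(-42))*(-3 + 3² + 2*3) = (36*(-42))*(-3 + 9 + 6) = -1512*12 = -18144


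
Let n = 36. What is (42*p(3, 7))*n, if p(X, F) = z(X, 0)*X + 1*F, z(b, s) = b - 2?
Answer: 15120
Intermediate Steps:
z(b, s) = -2 + b
p(X, F) = F + X*(-2 + X) (p(X, F) = (-2 + X)*X + 1*F = X*(-2 + X) + F = F + X*(-2 + X))
(42*p(3, 7))*n = (42*(7 + 3*(-2 + 3)))*36 = (42*(7 + 3*1))*36 = (42*(7 + 3))*36 = (42*10)*36 = 420*36 = 15120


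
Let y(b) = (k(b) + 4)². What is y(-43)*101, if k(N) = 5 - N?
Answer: 273104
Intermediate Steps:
y(b) = (9 - b)² (y(b) = ((5 - b) + 4)² = (9 - b)²)
y(-43)*101 = (-9 - 43)²*101 = (-52)²*101 = 2704*101 = 273104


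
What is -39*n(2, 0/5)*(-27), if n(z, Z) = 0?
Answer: 0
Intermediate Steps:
-39*n(2, 0/5)*(-27) = -39*0*(-27) = 0*(-27) = 0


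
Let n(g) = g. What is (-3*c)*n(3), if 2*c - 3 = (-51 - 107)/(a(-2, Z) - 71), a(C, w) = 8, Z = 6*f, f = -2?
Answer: -347/14 ≈ -24.786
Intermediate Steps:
Z = -12 (Z = 6*(-2) = -12)
c = 347/126 (c = 3/2 + ((-51 - 107)/(8 - 71))/2 = 3/2 + (-158/(-63))/2 = 3/2 + (-158*(-1/63))/2 = 3/2 + (½)*(158/63) = 3/2 + 79/63 = 347/126 ≈ 2.7540)
(-3*c)*n(3) = -3*347/126*3 = -347/42*3 = -347/14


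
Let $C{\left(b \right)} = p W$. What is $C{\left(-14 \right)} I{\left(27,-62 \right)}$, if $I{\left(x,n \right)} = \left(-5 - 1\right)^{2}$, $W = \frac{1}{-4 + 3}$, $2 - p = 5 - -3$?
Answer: $216$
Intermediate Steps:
$p = -6$ ($p = 2 - \left(5 - -3\right) = 2 - \left(5 + 3\right) = 2 - 8 = -6$)
$W = -1$ ($W = \frac{1}{-1} = -1$)
$I{\left(x,n \right)} = 36$ ($I{\left(x,n \right)} = \left(-6\right)^{2} = 36$)
$C{\left(b \right)} = 6$ ($C{\left(b \right)} = \left(-6\right) \left(-1\right) = 6$)
$C{\left(-14 \right)} I{\left(27,-62 \right)} = 6 \cdot 36 = 216$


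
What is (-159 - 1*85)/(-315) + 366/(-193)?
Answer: -68198/60795 ≈ -1.1218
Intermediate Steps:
(-159 - 1*85)/(-315) + 366/(-193) = (-159 - 85)*(-1/315) + 366*(-1/193) = -244*(-1/315) - 366/193 = 244/315 - 366/193 = -68198/60795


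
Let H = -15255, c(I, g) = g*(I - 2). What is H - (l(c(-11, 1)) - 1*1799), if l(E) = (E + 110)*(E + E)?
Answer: -10934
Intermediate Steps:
c(I, g) = g*(-2 + I)
l(E) = 2*E*(110 + E) (l(E) = (110 + E)*(2*E) = 2*E*(110 + E))
H - (l(c(-11, 1)) - 1*1799) = -15255 - (2*(1*(-2 - 11))*(110 + 1*(-2 - 11)) - 1*1799) = -15255 - (2*(1*(-13))*(110 + 1*(-13)) - 1799) = -15255 - (2*(-13)*(110 - 13) - 1799) = -15255 - (2*(-13)*97 - 1799) = -15255 - (-2522 - 1799) = -15255 - 1*(-4321) = -15255 + 4321 = -10934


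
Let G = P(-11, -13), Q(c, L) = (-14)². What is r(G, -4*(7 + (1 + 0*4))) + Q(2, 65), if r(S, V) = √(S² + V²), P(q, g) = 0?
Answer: 228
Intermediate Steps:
Q(c, L) = 196
G = 0
r(G, -4*(7 + (1 + 0*4))) + Q(2, 65) = √(0² + (-4*(7 + (1 + 0*4)))²) + 196 = √(0 + (-4*(7 + (1 + 0)))²) + 196 = √(0 + (-4*(7 + 1))²) + 196 = √(0 + (-4*8)²) + 196 = √(0 + (-32)²) + 196 = √(0 + 1024) + 196 = √1024 + 196 = 32 + 196 = 228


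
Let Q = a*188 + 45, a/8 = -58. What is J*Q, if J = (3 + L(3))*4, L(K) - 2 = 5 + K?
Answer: -4533724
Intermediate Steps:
a = -464 (a = 8*(-58) = -464)
Q = -87187 (Q = -464*188 + 45 = -87232 + 45 = -87187)
L(K) = 7 + K (L(K) = 2 + (5 + K) = 7 + K)
J = 52 (J = (3 + (7 + 3))*4 = (3 + 10)*4 = 13*4 = 52)
J*Q = 52*(-87187) = -4533724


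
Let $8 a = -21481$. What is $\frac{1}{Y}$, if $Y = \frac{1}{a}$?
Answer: $- \frac{21481}{8} \approx -2685.1$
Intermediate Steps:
$a = - \frac{21481}{8}$ ($a = \frac{1}{8} \left(-21481\right) = - \frac{21481}{8} \approx -2685.1$)
$Y = - \frac{8}{21481}$ ($Y = \frac{1}{- \frac{21481}{8}} = - \frac{8}{21481} \approx -0.00037242$)
$\frac{1}{Y} = \frac{1}{- \frac{8}{21481}} = - \frac{21481}{8}$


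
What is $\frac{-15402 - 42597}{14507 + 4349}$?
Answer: $- \frac{57999}{18856} \approx -3.0759$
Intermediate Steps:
$\frac{-15402 - 42597}{14507 + 4349} = - \frac{57999}{18856}$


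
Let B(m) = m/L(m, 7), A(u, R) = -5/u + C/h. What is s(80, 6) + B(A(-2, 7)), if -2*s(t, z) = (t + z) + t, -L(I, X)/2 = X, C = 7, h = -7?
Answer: -2327/28 ≈ -83.107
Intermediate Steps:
L(I, X) = -2*X
A(u, R) = -1 - 5/u (A(u, R) = -5/u + 7/(-7) = -5/u + 7*(-⅐) = -5/u - 1 = -1 - 5/u)
B(m) = -m/14 (B(m) = m/((-2*7)) = m/(-14) = m*(-1/14) = -m/14)
s(t, z) = -t - z/2 (s(t, z) = -((t + z) + t)/2 = -(z + 2*t)/2 = -t - z/2)
s(80, 6) + B(A(-2, 7)) = (-1*80 - ½*6) - (-5 - 1*(-2))/(14*(-2)) = (-80 - 3) - (-1)*(-5 + 2)/28 = -83 - (-1)*(-3)/28 = -83 - 1/14*3/2 = -83 - 3/28 = -2327/28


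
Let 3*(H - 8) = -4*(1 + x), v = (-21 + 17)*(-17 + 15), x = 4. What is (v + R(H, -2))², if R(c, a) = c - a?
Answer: 1156/9 ≈ 128.44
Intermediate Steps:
v = 8 (v = -4*(-2) = 8)
H = 4/3 (H = 8 + (-4*(1 + 4))/3 = 8 + (-4*5)/3 = 8 + (⅓)*(-20) = 8 - 20/3 = 4/3 ≈ 1.3333)
(v + R(H, -2))² = (8 + (4/3 - 1*(-2)))² = (8 + (4/3 + 2))² = (8 + 10/3)² = (34/3)² = 1156/9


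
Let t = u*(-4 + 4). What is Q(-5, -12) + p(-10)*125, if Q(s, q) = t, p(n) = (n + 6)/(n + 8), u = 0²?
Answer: 250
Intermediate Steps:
u = 0
t = 0 (t = 0*(-4 + 4) = 0*0 = 0)
p(n) = (6 + n)/(8 + n)
Q(s, q) = 0
Q(-5, -12) + p(-10)*125 = 0 + ((6 - 10)/(8 - 10))*125 = 0 + (-4/(-2))*125 = 0 - ½*(-4)*125 = 0 + 2*125 = 0 + 250 = 250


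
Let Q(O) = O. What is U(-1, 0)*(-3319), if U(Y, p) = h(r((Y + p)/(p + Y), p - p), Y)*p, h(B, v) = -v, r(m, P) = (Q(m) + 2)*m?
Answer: 0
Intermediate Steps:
r(m, P) = m*(2 + m) (r(m, P) = (m + 2)*m = (2 + m)*m = m*(2 + m))
U(Y, p) = -Y*p (U(Y, p) = (-Y)*p = -Y*p)
U(-1, 0)*(-3319) = -1*(-1)*0*(-3319) = 0*(-3319) = 0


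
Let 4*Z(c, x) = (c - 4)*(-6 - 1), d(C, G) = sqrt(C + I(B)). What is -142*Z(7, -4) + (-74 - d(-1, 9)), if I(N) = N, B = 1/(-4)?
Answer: 1343/2 - I*sqrt(5)/2 ≈ 671.5 - 1.118*I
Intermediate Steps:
B = -1/4 (B = 1*(-1/4) = -1/4 ≈ -0.25000)
d(C, G) = sqrt(-1/4 + C) (d(C, G) = sqrt(C - 1/4) = sqrt(-1/4 + C))
Z(c, x) = 7 - 7*c/4 (Z(c, x) = ((c - 4)*(-6 - 1))/4 = ((-4 + c)*(-7))/4 = (28 - 7*c)/4 = 7 - 7*c/4)
-142*Z(7, -4) + (-74 - d(-1, 9)) = -142*(7 - 7/4*7) + (-74 - sqrt(-1 + 4*(-1))/2) = -142*(7 - 49/4) + (-74 - sqrt(-1 - 4)/2) = -142*(-21/4) + (-74 - sqrt(-5)/2) = 1491/2 + (-74 - I*sqrt(5)/2) = 1343/2 - I*sqrt(5)/2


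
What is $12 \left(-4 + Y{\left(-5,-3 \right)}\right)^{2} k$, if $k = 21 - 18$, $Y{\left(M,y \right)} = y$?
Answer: $1764$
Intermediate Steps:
$k = 3$ ($k = 21 - 18 = 3$)
$12 \left(-4 + Y{\left(-5,-3 \right)}\right)^{2} k = 12 \left(-4 - 3\right)^{2} \cdot 3 = 12 \left(-7\right)^{2} \cdot 3 = 12 \cdot 49 \cdot 3 = 588 \cdot 3 = 1764$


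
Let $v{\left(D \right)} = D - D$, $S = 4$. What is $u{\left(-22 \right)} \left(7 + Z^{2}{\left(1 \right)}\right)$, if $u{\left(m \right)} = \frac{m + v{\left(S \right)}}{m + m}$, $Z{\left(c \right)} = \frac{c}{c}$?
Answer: $4$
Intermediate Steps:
$v{\left(D \right)} = 0$
$Z{\left(c \right)} = 1$
$u{\left(m \right)} = \frac{1}{2}$ ($u{\left(m \right)} = \frac{m + 0}{m + m} = \frac{m}{2 m} = m \frac{1}{2 m} = \frac{1}{2}$)
$u{\left(-22 \right)} \left(7 + Z^{2}{\left(1 \right)}\right) = \frac{7 + 1^{2}}{2} = \frac{7 + 1}{2} = \frac{1}{2} \cdot 8 = 4$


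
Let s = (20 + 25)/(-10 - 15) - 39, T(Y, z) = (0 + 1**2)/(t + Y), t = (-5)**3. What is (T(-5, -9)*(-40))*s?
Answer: -816/65 ≈ -12.554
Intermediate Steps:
t = -125
T(Y, z) = 1/(-125 + Y) (T(Y, z) = (0 + 1**2)/(-125 + Y) = (0 + 1)/(-125 + Y) = 1/(-125 + Y))
s = -204/5 (s = 45/(-25) - 39 = 45*(-1/25) - 39 = -9/5 - 39 = -204/5 ≈ -40.800)
(T(-5, -9)*(-40))*s = (-40/(-125 - 5))*(-204/5) = (-40/(-130))*(-204/5) = -1/130*(-40)*(-204/5) = (4/13)*(-204/5) = -816/65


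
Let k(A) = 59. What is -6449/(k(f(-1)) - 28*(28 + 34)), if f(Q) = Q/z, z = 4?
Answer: 6449/1677 ≈ 3.8456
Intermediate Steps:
f(Q) = Q/4
-6449/(k(f(-1)) - 28*(28 + 34)) = -6449/(59 - 28*(28 + 34)) = -6449/(59 - 28*62) = -6449/(59 - 1736) = -6449/(-1677) = -6449*(-1/1677) = 6449/1677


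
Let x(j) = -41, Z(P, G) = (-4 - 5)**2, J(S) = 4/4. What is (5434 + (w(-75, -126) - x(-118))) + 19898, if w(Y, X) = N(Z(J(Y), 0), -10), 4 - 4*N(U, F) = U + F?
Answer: 101425/4 ≈ 25356.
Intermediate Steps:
J(S) = 1 (J(S) = 4*(1/4) = 1)
Z(P, G) = 81 (Z(P, G) = (-9)**2 = 81)
N(U, F) = 1 - F/4 - U/4 (N(U, F) = 1 - (U + F)/4 = 1 - (F + U)/4 = 1 + (-F/4 - U/4) = 1 - F/4 - U/4)
w(Y, X) = -67/4 (w(Y, X) = 1 - 1/4*(-10) - 1/4*81 = 1 + 5/2 - 81/4 = -67/4)
(5434 + (w(-75, -126) - x(-118))) + 19898 = (5434 + (-67/4 - 1*(-41))) + 19898 = (5434 + (-67/4 + 41)) + 19898 = (5434 + 97/4) + 19898 = 21833/4 + 19898 = 101425/4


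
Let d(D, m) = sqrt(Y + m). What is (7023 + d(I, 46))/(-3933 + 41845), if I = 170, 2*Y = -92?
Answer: 7023/37912 ≈ 0.18524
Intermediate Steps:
Y = -46 (Y = (1/2)*(-92) = -46)
d(D, m) = sqrt(-46 + m)
(7023 + d(I, 46))/(-3933 + 41845) = (7023 + sqrt(-46 + 46))/(-3933 + 41845) = (7023 + sqrt(0))/37912 = (7023 + 0)*(1/37912) = 7023*(1/37912) = 7023/37912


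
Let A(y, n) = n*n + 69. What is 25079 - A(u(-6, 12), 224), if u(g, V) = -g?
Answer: -25166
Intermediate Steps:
A(y, n) = 69 + n² (A(y, n) = n² + 69 = 69 + n²)
25079 - A(u(-6, 12), 224) = 25079 - (69 + 224²) = 25079 - (69 + 50176) = 25079 - 1*50245 = 25079 - 50245 = -25166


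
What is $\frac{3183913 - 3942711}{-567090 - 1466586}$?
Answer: $\frac{379399}{1016838} \approx 0.37312$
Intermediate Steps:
$\frac{3183913 - 3942711}{-567090 - 1466586} = \frac{3183913 - 3942711}{-2033676} = \left(-758798\right) \left(- \frac{1}{2033676}\right) = \frac{379399}{1016838}$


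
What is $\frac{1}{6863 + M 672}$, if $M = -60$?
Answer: $- \frac{1}{33457} \approx -2.9889 \cdot 10^{-5}$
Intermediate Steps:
$\frac{1}{6863 + M 672} = \frac{1}{6863 - 40320} = \frac{1}{-33457} = - \frac{1}{33457}$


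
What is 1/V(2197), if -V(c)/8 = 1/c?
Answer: -2197/8 ≈ -274.63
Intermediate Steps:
V(c) = -8/c
1/V(2197) = 1/(-8/2197) = -2197/8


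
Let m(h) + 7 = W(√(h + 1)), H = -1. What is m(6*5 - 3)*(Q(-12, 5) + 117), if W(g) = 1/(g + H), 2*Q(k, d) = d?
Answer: -22466/27 + 239*√7/27 ≈ -808.65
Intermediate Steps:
Q(k, d) = d/2
W(g) = 1/(-1 + g) (W(g) = 1/(g - 1) = 1/(-1 + g))
m(h) = -7 + 1/(-1 + √(1 + h)) (m(h) = -7 + 1/(-1 + √(h + 1)) = -7 + 1/(-1 + √(1 + h)))
m(6*5 - 3)*(Q(-12, 5) + 117) = ((8 - 7*√(1 + (6*5 - 3)))/(-1 + √(1 + (6*5 - 3))))*((½)*5 + 117) = ((8 - 7*√(1 + (30 - 3)))/(-1 + √(1 + (30 - 3))))*(5/2 + 117) = ((8 - 7*√(1 + 27))/(-1 + √(1 + 27)))*(239/2) = ((8 - 14*√7)/(-1 + √28))*(239/2) = ((8 - 14*√7)/(-1 + 2*√7))*(239/2) = 239*(8 - 14*√7)/(2*(-1 + 2*√7))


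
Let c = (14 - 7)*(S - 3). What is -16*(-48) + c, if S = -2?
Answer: 733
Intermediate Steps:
c = -35 (c = (14 - 7)*(-2 - 3) = 7*(-5) = -35)
-16*(-48) + c = -16*(-48) - 35 = 768 - 35 = 733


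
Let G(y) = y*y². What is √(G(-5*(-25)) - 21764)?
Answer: √1931361 ≈ 1389.7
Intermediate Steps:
G(y) = y³
√(G(-5*(-25)) - 21764) = √((-5*(-25))³ - 21764) = √(125³ - 21764) = √(1953125 - 21764) = √1931361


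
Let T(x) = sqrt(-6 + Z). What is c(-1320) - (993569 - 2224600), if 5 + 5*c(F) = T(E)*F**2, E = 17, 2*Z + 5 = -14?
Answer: 1231030 + 174240*I*sqrt(62) ≈ 1.231e+6 + 1.372e+6*I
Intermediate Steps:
Z = -19/2 (Z = -5/2 + (1/2)*(-14) = -5/2 - 7 = -19/2 ≈ -9.5000)
T(x) = I*sqrt(62)/2 (T(x) = sqrt(-6 - 19/2) = sqrt(-31/2) = I*sqrt(62)/2)
c(F) = -1 + I*sqrt(62)*F**2/10 (c(F) = -1 + ((I*sqrt(62)/2)*F**2)/5 = -1 + (I*sqrt(62)*F**2/2)/5 = -1 + I*sqrt(62)*F**2/10)
c(-1320) - (993569 - 2224600) = (-1 + (1/10)*I*sqrt(62)*(-1320)**2) - (993569 - 2224600) = (-1 + (1/10)*I*sqrt(62)*1742400) - 1*(-1231031) = (-1 + 174240*I*sqrt(62)) + 1231031 = 1231030 + 174240*I*sqrt(62)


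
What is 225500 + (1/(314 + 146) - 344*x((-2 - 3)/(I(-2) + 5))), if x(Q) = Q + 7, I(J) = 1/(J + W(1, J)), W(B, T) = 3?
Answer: 308262563/1380 ≈ 2.2338e+5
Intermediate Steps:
I(J) = 1/(3 + J) (I(J) = 1/(J + 3) = 1/(3 + J))
x(Q) = 7 + Q
225500 + (1/(314 + 146) - 344*x((-2 - 3)/(I(-2) + 5))) = 225500 + (1/(314 + 146) - 344*(7 + (-2 - 3)/(1/(3 - 2) + 5))) = 225500 + (1/460 - 344*(7 - 5/(1/1 + 5))) = 225500 + (1/460 - 344*(7 - 5/(1 + 5))) = 225500 + (1/460 - 344*(7 - 5/6)) = 225500 + (1/460 - 344*(7 - 5*⅙)) = 225500 + (1/460 - 344*(7 - ⅚)) = 225500 + (1/460 - 344*37/6) = 225500 + (1/460 - 6364/3) = 225500 - 2927437/1380 = 308262563/1380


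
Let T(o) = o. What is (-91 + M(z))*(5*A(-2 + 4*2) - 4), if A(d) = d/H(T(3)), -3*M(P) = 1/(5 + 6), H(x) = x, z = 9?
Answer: -6008/11 ≈ -546.18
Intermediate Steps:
M(P) = -1/33 (M(P) = -1/(3*(5 + 6)) = -1/3/11 = -1/3*1/11 = -1/33)
A(d) = d/3
(-91 + M(z))*(5*A(-2 + 4*2) - 4) = (-91 - 1/33)*(5*((-2 + 4*2)/3) - 4) = -3004*(5*((-2 + 8)/3) - 4)/33 = -3004*(5*((1/3)*6) - 4)/33 = -3004*(5*2 - 4)/33 = -3004*(10 - 4)/33 = -3004/33*6 = -6008/11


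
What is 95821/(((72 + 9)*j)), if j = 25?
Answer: 95821/2025 ≈ 47.319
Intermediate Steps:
95821/(((72 + 9)*j)) = 95821/(((72 + 9)*25)) = 95821/((81*25)) = 95821/2025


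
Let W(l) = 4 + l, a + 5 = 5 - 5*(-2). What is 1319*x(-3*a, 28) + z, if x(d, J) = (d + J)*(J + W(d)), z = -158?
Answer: -5434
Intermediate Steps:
a = 10 (a = -5 + (5 - 5*(-2)) = -5 + (5 + 10) = -5 + 15 = 10)
x(d, J) = (J + d)*(4 + J + d) (x(d, J) = (d + J)*(J + (4 + d)) = (J + d)*(4 + J + d))
1319*x(-3*a, 28) + z = 1319*(28² + 28*(-3*10) + 28*(4 - 3*10) + (-3*10)*(4 - 3*10)) - 158 = 1319*(784 + 28*(-30) + 28*(4 - 30) - 30*(4 - 30)) - 158 = 1319*(784 - 840 + 28*(-26) - 30*(-26)) - 158 = 1319*(784 - 840 - 728 + 780) - 158 = 1319*(-4) - 158 = -5276 - 158 = -5434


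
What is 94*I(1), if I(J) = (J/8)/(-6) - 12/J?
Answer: -27119/24 ≈ -1130.0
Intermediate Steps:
I(J) = -12/J - J/48 (I(J) = (J*(⅛))*(-⅙) - 12/J = (J/8)*(-⅙) - 12/J = -J/48 - 12/J = -12/J - J/48)
94*I(1) = 94*(-12/1 - 1/48*1) = 94*(-12*1 - 1/48) = 94*(-12 - 1/48) = 94*(-577/48) = -27119/24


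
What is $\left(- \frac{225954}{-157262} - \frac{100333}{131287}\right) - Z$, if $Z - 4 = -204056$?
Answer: $\frac{2106482282776320}{10323228097} \approx 2.0405 \cdot 10^{5}$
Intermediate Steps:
$Z = -204052$ ($Z = 4 - 204056 = -204052$)
$\left(- \frac{225954}{-157262} - \frac{100333}{131287}\right) - Z = \left(- \frac{225954}{-157262} - \frac{100333}{131287}\right) - -204052 = \left(\left(-225954\right) \left(- \frac{1}{157262}\right) - \frac{100333}{131287}\right) + 204052 = \left(\frac{112977}{78631} - \frac{100333}{131287}\right) + 204052 = \frac{6943127276}{10323228097} + 204052 = \frac{2106482282776320}{10323228097}$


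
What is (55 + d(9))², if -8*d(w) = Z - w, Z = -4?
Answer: 205209/64 ≈ 3206.4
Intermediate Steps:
d(w) = ½ + w/8 (d(w) = -(-4 - w)/8 = ½ + w/8)
(55 + d(9))² = (55 + (½ + (⅛)*9))² = (55 + (½ + 9/8))² = (55 + 13/8)² = (453/8)² = 205209/64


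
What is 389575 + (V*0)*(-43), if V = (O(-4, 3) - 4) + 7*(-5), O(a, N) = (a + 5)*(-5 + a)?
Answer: 389575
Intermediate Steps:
O(a, N) = (-5 + a)*(5 + a) (O(a, N) = (5 + a)*(-5 + a) = (-5 + a)*(5 + a))
V = -48 (V = ((-25 + (-4)²) - 4) + 7*(-5) = ((-25 + 16) - 4) - 35 = (-9 - 4) - 35 = -13 - 35 = -48)
389575 + (V*0)*(-43) = 389575 - 48*0*(-43) = 389575 + 0*(-43) = 389575 + 0 = 389575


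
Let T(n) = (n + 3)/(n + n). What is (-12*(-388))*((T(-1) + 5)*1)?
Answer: 18624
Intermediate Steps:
T(n) = (3 + n)/(2*n) (T(n) = (3 + n)/((2*n)) = (3 + n)*(1/(2*n)) = (3 + n)/(2*n))
(-12*(-388))*((T(-1) + 5)*1) = (-12*(-388))*(((½)*(3 - 1)/(-1) + 5)*1) = 4656*(((½)*(-1)*2 + 5)*1) = 4656*((-1 + 5)*1) = 4656*(4*1) = 4656*4 = 18624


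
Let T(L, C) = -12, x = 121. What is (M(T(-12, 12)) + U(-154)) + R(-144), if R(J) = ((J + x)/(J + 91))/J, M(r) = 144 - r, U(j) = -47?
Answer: 831865/7632 ≈ 109.00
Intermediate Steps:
R(J) = (121 + J)/(J*(91 + J)) (R(J) = ((J + 121)/(J + 91))/J = ((121 + J)/(91 + J))/J = (121 + J)/(J*(91 + J)))
(M(T(-12, 12)) + U(-154)) + R(-144) = ((144 - 1*(-12)) - 47) + (121 - 144)/((-144)*(91 - 144)) = ((144 + 12) - 47) - 1/144*(-23)/(-53) = (156 - 47) - 1/144*(-1/53)*(-23) = 109 - 23/7632 = 831865/7632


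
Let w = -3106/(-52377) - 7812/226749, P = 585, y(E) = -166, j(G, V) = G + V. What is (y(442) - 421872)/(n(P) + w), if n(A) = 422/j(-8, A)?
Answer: -482016737814578733/863689136366 ≈ -5.5809e+5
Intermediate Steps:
w = 98371090/3958810791 (w = -3106*(-1/52377) - 7812*1/226749 = 3106/52377 - 2604/75583 = 98371090/3958810791 ≈ 0.024849)
n(A) = 422/(-8 + A)
(y(442) - 421872)/(n(P) + w) = (-166 - 421872)/(422/(-8 + 585) + 98371090/3958810791) = -422038/(422/577 + 98371090/3958810791) = -422038/1727378272732/2284233826407 = -422038*2284233826407/1727378272732 = -482016737814578733/863689136366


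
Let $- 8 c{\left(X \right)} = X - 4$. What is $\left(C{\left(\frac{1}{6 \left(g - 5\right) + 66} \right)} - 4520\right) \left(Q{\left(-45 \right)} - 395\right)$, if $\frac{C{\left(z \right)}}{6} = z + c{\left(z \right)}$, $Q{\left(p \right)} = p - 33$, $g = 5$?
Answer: $\frac{17092027}{8} \approx 2.1365 \cdot 10^{6}$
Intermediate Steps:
$c{\left(X \right)} = \frac{1}{2} - \frac{X}{8}$ ($c{\left(X \right)} = - \frac{X - 4}{8} = - \frac{-4 + X}{8} = \frac{1}{2} - \frac{X}{8}$)
$Q{\left(p \right)} = -33 + p$
$C{\left(z \right)} = 3 + \frac{21 z}{4}$ ($C{\left(z \right)} = 6 \left(z - \left(- \frac{1}{2} + \frac{z}{8}\right)\right) = 6 \left(\frac{1}{2} + \frac{7 z}{8}\right) = 3 + \frac{21 z}{4}$)
$\left(C{\left(\frac{1}{6 \left(g - 5\right) + 66} \right)} - 4520\right) \left(Q{\left(-45 \right)} - 395\right) = \left(\left(3 + \frac{21}{4 \left(6 \left(5 - 5\right) + 66\right)}\right) - 4520\right) \left(\left(-33 - 45\right) - 395\right) = \left(\left(3 + \frac{21}{4 \left(6 \cdot 0 + 66\right)}\right) - 4520\right) \left(-78 - 395\right) = \left(\left(3 + \frac{21}{4 \left(0 + 66\right)}\right) - 4520\right) \left(-473\right) = \left(\left(3 + \frac{21}{4 \cdot 66}\right) - 4520\right) \left(-473\right) = \left(\left(3 + \frac{21}{4} \cdot \frac{1}{66}\right) - 4520\right) \left(-473\right) = \left(\left(3 + \frac{7}{88}\right) - 4520\right) \left(-473\right) = \left(\frac{271}{88} - 4520\right) \left(-473\right) = \left(- \frac{397489}{88}\right) \left(-473\right) = \frac{17092027}{8}$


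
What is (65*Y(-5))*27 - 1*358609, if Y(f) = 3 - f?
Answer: -344569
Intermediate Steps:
(65*Y(-5))*27 - 1*358609 = (65*(3 - 1*(-5)))*27 - 1*358609 = (65*(3 + 5))*27 - 358609 = (65*8)*27 - 358609 = 520*27 - 358609 = 14040 - 358609 = -344569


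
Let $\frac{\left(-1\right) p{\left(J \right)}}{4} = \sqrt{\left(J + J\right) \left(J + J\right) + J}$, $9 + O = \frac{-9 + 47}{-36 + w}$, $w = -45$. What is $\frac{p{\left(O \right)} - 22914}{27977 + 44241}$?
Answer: $- \frac{11457}{36109} - \frac{2 \sqrt{2291029}}{2924829} \approx -0.31832$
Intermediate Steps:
$O = - \frac{767}{81}$ ($O = -9 + \frac{-9 + 47}{-36 - 45} = -9 + \frac{38}{-81} = -9 + 38 \left(- \frac{1}{81}\right) = -9 - \frac{38}{81} = - \frac{767}{81} \approx -9.4691$)
$p{\left(J \right)} = - 4 \sqrt{J + 4 J^{2}}$ ($p{\left(J \right)} = - 4 \sqrt{\left(J + J\right) \left(J + J\right) + J} = - 4 \sqrt{2 J 2 J + J} = - 4 \sqrt{4 J^{2} + J} = - 4 \sqrt{J + 4 J^{2}}$)
$\frac{p{\left(O \right)} - 22914}{27977 + 44241} = \frac{- 4 \sqrt{- \frac{767 \left(1 + 4 \left(- \frac{767}{81}\right)\right)}{81}} - 22914}{27977 + 44241} = \frac{- 4 \sqrt{- \frac{767 \left(1 - \frac{3068}{81}\right)}{81}} - 22914}{72218} = \left(- 4 \sqrt{\left(- \frac{767}{81}\right) \left(- \frac{2987}{81}\right)} - 22914\right) \frac{1}{72218} = \left(- 4 \sqrt{\frac{2291029}{6561}} - 22914\right) \frac{1}{72218} = \left(- 4 \frac{\sqrt{2291029}}{81} - 22914\right) \frac{1}{72218} = \left(- \frac{4 \sqrt{2291029}}{81} - 22914\right) \frac{1}{72218} = \left(-22914 - \frac{4 \sqrt{2291029}}{81}\right) \frac{1}{72218} = - \frac{11457}{36109} - \frac{2 \sqrt{2291029}}{2924829}$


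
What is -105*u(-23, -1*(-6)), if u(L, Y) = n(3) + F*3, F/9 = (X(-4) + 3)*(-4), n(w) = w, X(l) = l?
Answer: -11655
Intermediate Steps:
F = 36 (F = 9*((-4 + 3)*(-4)) = 9*(-1*(-4)) = 9*4 = 36)
u(L, Y) = 111 (u(L, Y) = 3 + 36*3 = 3 + 108 = 111)
-105*u(-23, -1*(-6)) = -105*111 = -11655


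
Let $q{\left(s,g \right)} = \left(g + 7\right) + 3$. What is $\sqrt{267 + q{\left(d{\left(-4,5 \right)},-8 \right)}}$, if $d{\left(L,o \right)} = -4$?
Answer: $\sqrt{269} \approx 16.401$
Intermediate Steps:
$q{\left(s,g \right)} = 10 + g$ ($q{\left(s,g \right)} = \left(7 + g\right) + 3 = 10 + g$)
$\sqrt{267 + q{\left(d{\left(-4,5 \right)},-8 \right)}} = \sqrt{267 + \left(10 - 8\right)} = \sqrt{267 + 2} = \sqrt{269}$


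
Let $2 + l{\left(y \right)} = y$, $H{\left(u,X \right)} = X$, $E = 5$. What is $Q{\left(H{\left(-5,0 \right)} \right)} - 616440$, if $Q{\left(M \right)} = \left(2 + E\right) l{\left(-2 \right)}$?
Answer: $-616468$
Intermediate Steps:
$l{\left(y \right)} = -2 + y$
$Q{\left(M \right)} = -28$ ($Q{\left(M \right)} = \left(2 + 5\right) \left(-2 - 2\right) = 7 \left(-4\right) = -28$)
$Q{\left(H{\left(-5,0 \right)} \right)} - 616440 = -28 - 616440 = -616468$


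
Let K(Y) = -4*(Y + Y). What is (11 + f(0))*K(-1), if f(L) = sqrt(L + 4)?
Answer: 104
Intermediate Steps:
f(L) = sqrt(4 + L)
K(Y) = -8*Y
(11 + f(0))*K(-1) = (11 + sqrt(4 + 0))*(-8*(-1)) = (11 + sqrt(4))*8 = (11 + 2)*8 = 13*8 = 104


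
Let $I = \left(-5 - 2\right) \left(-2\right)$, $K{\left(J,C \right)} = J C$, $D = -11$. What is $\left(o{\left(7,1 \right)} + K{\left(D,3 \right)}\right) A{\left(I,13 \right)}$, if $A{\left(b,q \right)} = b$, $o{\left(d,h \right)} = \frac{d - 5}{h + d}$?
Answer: $- \frac{917}{2} \approx -458.5$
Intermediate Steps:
$K{\left(J,C \right)} = C J$
$o{\left(d,h \right)} = \frac{-5 + d}{d + h}$
$I = 14$ ($I = \left(-7\right) \left(-2\right) = 14$)
$\left(o{\left(7,1 \right)} + K{\left(D,3 \right)}\right) A{\left(I,13 \right)} = \left(\frac{-5 + 7}{7 + 1} + 3 \left(-11\right)\right) 14 = \left(\frac{1}{8} \cdot 2 - 33\right) 14 = \left(\frac{1}{4} - 33\right) 14 = \left(- \frac{131}{4}\right) 14 = - \frac{917}{2}$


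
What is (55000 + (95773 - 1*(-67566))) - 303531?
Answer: -85192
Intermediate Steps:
(55000 + (95773 - 1*(-67566))) - 303531 = (55000 + (95773 + 67566)) - 303531 = (55000 + 163339) - 303531 = 218339 - 303531 = -85192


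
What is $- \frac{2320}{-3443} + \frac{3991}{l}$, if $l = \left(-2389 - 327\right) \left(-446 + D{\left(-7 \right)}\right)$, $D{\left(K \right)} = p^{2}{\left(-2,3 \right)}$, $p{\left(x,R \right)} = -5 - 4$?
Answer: $\frac{2313649813}{3413183620} \approx 0.67786$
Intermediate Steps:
$p{\left(x,R \right)} = -9$ ($p{\left(x,R \right)} = -5 - 4 = -9$)
$D{\left(K \right)} = 81$ ($D{\left(K \right)} = \left(-9\right)^{2} = 81$)
$l = 991340$ ($l = \left(-2389 - 327\right) \left(-446 + 81\right) = \left(-2389 - 327\right) \left(-365\right) = \left(-2716\right) \left(-365\right) = 991340$)
$- \frac{2320}{-3443} + \frac{3991}{l} = - \frac{2320}{-3443} + \frac{3991}{991340} = \left(-2320\right) \left(- \frac{1}{3443}\right) + 3991 \cdot \frac{1}{991340} = \frac{2320}{3443} + \frac{3991}{991340} = \frac{2313649813}{3413183620}$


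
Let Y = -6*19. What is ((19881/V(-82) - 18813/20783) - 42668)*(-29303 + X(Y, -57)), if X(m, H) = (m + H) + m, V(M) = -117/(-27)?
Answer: 23417039485472/20783 ≈ 1.1267e+9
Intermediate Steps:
V(M) = 13/3 (V(M) = -117*(-1/27) = 13/3)
Y = -114
X(m, H) = H + 2*m (X(m, H) = (H + m) + m = H + 2*m)
((19881/V(-82) - 18813/20783) - 42668)*(-29303 + X(Y, -57)) = ((19881/(13/3) - 18813/20783) - 42668)*(-29303 + (-57 + 2*(-114))) = ((19881*(3/13) - 18813*1/20783) - 42668)*(-29303 + (-57 - 228)) = ((59643/13 - 18813/20783) - 42668)*(-29303 - 285) = (1239315900/270179 - 42668)*(-29588) = -10288681672/270179*(-29588) = 23417039485472/20783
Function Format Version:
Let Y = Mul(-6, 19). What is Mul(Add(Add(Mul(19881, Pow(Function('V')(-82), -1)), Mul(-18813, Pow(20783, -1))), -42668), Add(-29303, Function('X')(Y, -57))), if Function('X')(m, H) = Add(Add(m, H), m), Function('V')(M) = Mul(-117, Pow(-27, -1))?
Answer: Rational(23417039485472, 20783) ≈ 1.1267e+9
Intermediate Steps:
Function('V')(M) = Rational(13, 3) (Function('V')(M) = Mul(-117, Rational(-1, 27)) = Rational(13, 3))
Y = -114
Function('X')(m, H) = Add(H, Mul(2, m)) (Function('X')(m, H) = Add(Add(H, m), m) = Add(H, Mul(2, m)))
Mul(Add(Add(Mul(19881, Pow(Function('V')(-82), -1)), Mul(-18813, Pow(20783, -1))), -42668), Add(-29303, Function('X')(Y, -57))) = Mul(Add(Add(Mul(19881, Pow(Rational(13, 3), -1)), Mul(-18813, Pow(20783, -1))), -42668), Add(-29303, Add(-57, Mul(2, -114)))) = Mul(Add(Add(Mul(19881, Rational(3, 13)), Mul(-18813, Rational(1, 20783))), -42668), Add(-29303, Add(-57, -228))) = Mul(Add(Add(Rational(59643, 13), Rational(-18813, 20783)), -42668), Add(-29303, -285)) = Mul(Add(Rational(1239315900, 270179), -42668), -29588) = Mul(Rational(-10288681672, 270179), -29588) = Rational(23417039485472, 20783)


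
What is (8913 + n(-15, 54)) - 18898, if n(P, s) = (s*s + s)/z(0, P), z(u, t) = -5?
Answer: -10579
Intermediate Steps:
n(P, s) = -s/5 - s²/5 (n(P, s) = (s*s + s)/(-5) = (s² + s)*(-⅕) = (s + s²)*(-⅕) = -s/5 - s²/5)
(8913 + n(-15, 54)) - 18898 = (8913 - ⅕*54*(1 + 54)) - 18898 = (8913 - ⅕*54*55) - 18898 = (8913 - 594) - 18898 = 8319 - 18898 = -10579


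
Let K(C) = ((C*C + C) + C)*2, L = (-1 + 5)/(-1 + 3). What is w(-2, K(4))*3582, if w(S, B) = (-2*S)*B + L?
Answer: 694908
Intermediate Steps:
L = 2 (L = 4/2 = 4*(1/2) = 2)
K(C) = 2*C**2 + 4*C (K(C) = ((C**2 + C) + C)*2 = ((C + C**2) + C)*2 = (C**2 + 2*C)*2 = 2*C**2 + 4*C)
w(S, B) = 2 - 2*B*S (w(S, B) = (-2*S)*B + 2 = -2*B*S + 2 = 2 - 2*B*S)
w(-2, K(4))*3582 = (2 - 2*2*4*(2 + 4)*(-2))*3582 = (2 - 2*2*4*6*(-2))*3582 = (2 - 2*48*(-2))*3582 = (2 + 192)*3582 = 194*3582 = 694908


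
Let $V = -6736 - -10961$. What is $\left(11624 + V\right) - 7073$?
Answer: $8776$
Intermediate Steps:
$V = 4225$ ($V = -6736 + 10961 = 4225$)
$\left(11624 + V\right) - 7073 = \left(11624 + 4225\right) - 7073 = 15849 - 7073 = 8776$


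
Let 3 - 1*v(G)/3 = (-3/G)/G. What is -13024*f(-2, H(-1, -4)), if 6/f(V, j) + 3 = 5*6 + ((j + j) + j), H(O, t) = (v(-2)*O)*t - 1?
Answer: -26048/53 ≈ -491.47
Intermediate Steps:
v(G) = 9 + 9/G² (v(G) = 9 - 3*(-3/G)/G = 9 - (-9)/G² = 9 + 9/G²)
H(O, t) = -1 + 45*O*t/4 (H(O, t) = ((9 + 9/(-2)²)*O)*t - 1 = ((9 + 9*(¼))*O)*t - 1 = ((9 + 9/4)*O)*t - 1 = (45*O/4)*t - 1 = 45*O*t/4 - 1 = -1 + 45*O*t/4)
f(V, j) = 6/(27 + 3*j) (f(V, j) = 6/(-3 + (5*6 + ((j + j) + j))) = 6/(-3 + (30 + (2*j + j))) = 6/(-3 + (30 + 3*j)) = 6/(27 + 3*j))
-13024*f(-2, H(-1, -4)) = -26048/(9 + (-1 + (45/4)*(-1)*(-4))) = -26048/(9 + (-1 + 45)) = -26048/(9 + 44) = -26048/53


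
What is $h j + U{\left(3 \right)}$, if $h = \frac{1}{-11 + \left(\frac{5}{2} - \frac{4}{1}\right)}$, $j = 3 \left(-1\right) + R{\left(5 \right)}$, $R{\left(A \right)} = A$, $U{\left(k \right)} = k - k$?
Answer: $- \frac{4}{25} \approx -0.16$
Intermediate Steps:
$U{\left(k \right)} = 0$
$j = 2$ ($j = 3 \left(-1\right) + 5 = -3 + 5 = 2$)
$h = - \frac{2}{25}$ ($h = \frac{1}{-11 + \left(5 \cdot \frac{1}{2} - 4\right)} = \frac{1}{-11 + \left(\frac{5}{2} - 4\right)} = \frac{1}{-11 - \frac{3}{2}} = \frac{1}{- \frac{25}{2}} = - \frac{2}{25} \approx -0.08$)
$h j + U{\left(3 \right)} = \left(- \frac{2}{25}\right) 2 + 0 = - \frac{4}{25} + 0 = - \frac{4}{25}$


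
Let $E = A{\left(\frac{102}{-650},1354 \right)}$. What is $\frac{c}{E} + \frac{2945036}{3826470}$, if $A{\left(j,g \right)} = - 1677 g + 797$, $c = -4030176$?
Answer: $\frac{11053084959358}{4342777510335} \approx 2.5452$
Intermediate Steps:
$A{\left(j,g \right)} = 797 - 1677 g$
$E = -2269861$ ($E = 797 - 2270658 = -2269861$)
$\frac{c}{E} + \frac{2945036}{3826470} = - \frac{4030176}{-2269861} + \frac{2945036}{3826470} = \left(-4030176\right) \left(- \frac{1}{2269861}\right) + 2945036 \cdot \frac{1}{3826470} = \frac{4030176}{2269861} + \frac{1472518}{1913235} = \frac{11053084959358}{4342777510335}$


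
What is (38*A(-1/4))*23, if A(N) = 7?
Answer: 6118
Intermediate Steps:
(38*A(-1/4))*23 = (38*7)*23 = 266*23 = 6118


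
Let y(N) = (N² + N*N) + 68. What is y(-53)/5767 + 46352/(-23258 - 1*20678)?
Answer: -1093243/15836182 ≈ -0.069034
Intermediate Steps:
y(N) = 68 + 2*N² (y(N) = (N² + N²) + 68 = 2*N² + 68 = 68 + 2*N²)
y(-53)/5767 + 46352/(-23258 - 1*20678) = (68 + 2*(-53)²)/5767 + 46352/(-23258 - 1*20678) = (68 + 2*2809)*(1/5767) + 46352/(-23258 - 20678) = (68 + 5618)*(1/5767) + 46352/(-43936) = 5686*(1/5767) + 46352*(-1/43936) = 5686/5767 - 2897/2746 = -1093243/15836182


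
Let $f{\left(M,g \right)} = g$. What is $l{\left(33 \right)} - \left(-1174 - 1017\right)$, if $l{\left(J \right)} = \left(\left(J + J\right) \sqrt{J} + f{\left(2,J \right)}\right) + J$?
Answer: $2257 + 66 \sqrt{33} \approx 2636.1$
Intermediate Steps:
$l{\left(J \right)} = 2 J + 2 J^{\frac{3}{2}}$ ($l{\left(J \right)} = \left(\left(J + J\right) \sqrt{J} + J\right) + J = \left(2 J \sqrt{J} + J\right) + J = \left(2 J^{\frac{3}{2}} + J\right) + J = \left(J + 2 J^{\frac{3}{2}}\right) + J = 2 J + 2 J^{\frac{3}{2}}$)
$l{\left(33 \right)} - \left(-1174 - 1017\right) = \left(2 \cdot 33 + 2 \cdot 33^{\frac{3}{2}}\right) - \left(-1174 - 1017\right) = \left(66 + 2 \cdot 33 \sqrt{33}\right) - \left(-1174 - 1017\right) = \left(66 + 66 \sqrt{33}\right) - -2191 = \left(66 + 66 \sqrt{33}\right) + 2191 = 2257 + 66 \sqrt{33}$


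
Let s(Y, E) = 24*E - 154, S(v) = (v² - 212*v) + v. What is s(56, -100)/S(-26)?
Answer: -1277/3081 ≈ -0.41448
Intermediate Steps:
S(v) = v² - 211*v
s(Y, E) = -154 + 24*E
s(56, -100)/S(-26) = (-154 + 24*(-100))/((-26*(-211 - 26))) = (-154 - 2400)/((-26*(-237))) = -2554/6162 = -2554*1/6162 = -1277/3081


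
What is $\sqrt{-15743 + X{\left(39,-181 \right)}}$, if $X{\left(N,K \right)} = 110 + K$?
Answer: $i \sqrt{15814} \approx 125.75 i$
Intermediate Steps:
$\sqrt{-15743 + X{\left(39,-181 \right)}} = \sqrt{-15743 + \left(110 - 181\right)} = \sqrt{-15743 - 71} = \sqrt{-15814} = i \sqrt{15814}$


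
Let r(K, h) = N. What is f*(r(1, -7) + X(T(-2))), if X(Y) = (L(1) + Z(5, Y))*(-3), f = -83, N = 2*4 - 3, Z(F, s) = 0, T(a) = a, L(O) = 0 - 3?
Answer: -1162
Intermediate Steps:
L(O) = -3
N = 5 (N = 8 - 3 = 5)
r(K, h) = 5
X(Y) = 9 (X(Y) = (-3 + 0)*(-3) = -3*(-3) = 9)
f*(r(1, -7) + X(T(-2))) = -83*(5 + 9) = -83*14 = -1162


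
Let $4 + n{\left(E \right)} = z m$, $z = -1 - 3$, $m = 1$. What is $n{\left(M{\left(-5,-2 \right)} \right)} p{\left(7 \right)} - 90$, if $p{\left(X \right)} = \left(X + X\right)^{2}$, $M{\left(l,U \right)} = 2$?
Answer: $-1658$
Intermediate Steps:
$z = -4$ ($z = -1 - 3 = -4$)
$p{\left(X \right)} = 4 X^{2}$ ($p{\left(X \right)} = \left(2 X\right)^{2} = 4 X^{2}$)
$n{\left(E \right)} = -8$ ($n{\left(E \right)} = -4 - 4 = -8$)
$n{\left(M{\left(-5,-2 \right)} \right)} p{\left(7 \right)} - 90 = - 8 \cdot 4 \cdot 7^{2} - 90 = - 8 \cdot 4 \cdot 49 - 90 = \left(-8\right) 196 - 90 = -1568 - 90 = -1658$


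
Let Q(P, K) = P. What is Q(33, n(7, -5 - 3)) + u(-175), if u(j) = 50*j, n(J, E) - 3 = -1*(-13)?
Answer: -8717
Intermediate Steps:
n(J, E) = 16 (n(J, E) = 3 - 1*(-13) = 3 + 13 = 16)
Q(33, n(7, -5 - 3)) + u(-175) = 33 + 50*(-175) = 33 - 8750 = -8717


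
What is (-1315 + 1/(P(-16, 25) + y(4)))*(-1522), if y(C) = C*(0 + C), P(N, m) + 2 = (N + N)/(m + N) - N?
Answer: 238163321/119 ≈ 2.0014e+6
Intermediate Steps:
P(N, m) = -2 - N + 2*N/(N + m) (P(N, m) = -2 + ((N + N)/(m + N) - N) = -2 + ((2*N)/(N + m) - N) = -2 + (2*N/(N + m) - N) = -2 + (-N + 2*N/(N + m)) = -2 - N + 2*N/(N + m))
y(C) = C² (y(C) = C*C = C²)
(-1315 + 1/(P(-16, 25) + y(4)))*(-1522) = (-1315 + 1/((-1*(-16)² - 2*25 - 1*(-16)*25)/(-16 + 25) + 4²))*(-1522) = (-1315 + 1/((-1*256 - 50 + 400)/9 + 16))*(-1522) = (-1315 + 1/((-256 - 50 + 400)/9 + 16))*(-1522) = (-1315 + 1/((⅑)*94 + 16))*(-1522) = (-1315 + 1/(94/9 + 16))*(-1522) = (-1315 + 1/(238/9))*(-1522) = (-1315 + 9/238)*(-1522) = -312961/238*(-1522) = 238163321/119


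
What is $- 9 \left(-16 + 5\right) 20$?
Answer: $1980$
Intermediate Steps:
$- 9 \left(-16 + 5\right) 20 = \left(-9\right) \left(-11\right) 20 = 99 \cdot 20 = 1980$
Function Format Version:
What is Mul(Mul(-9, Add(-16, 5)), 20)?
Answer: 1980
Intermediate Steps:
Mul(Mul(-9, Add(-16, 5)), 20) = Mul(Mul(-9, -11), 20) = Mul(99, 20) = 1980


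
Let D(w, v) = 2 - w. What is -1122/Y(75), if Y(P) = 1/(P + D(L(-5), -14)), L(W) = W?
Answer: -92004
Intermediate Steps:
Y(P) = 1/(7 + P) (Y(P) = 1/(P + (2 - 1*(-5))) = 1/(P + (2 + 5)) = 1/(P + 7) = 1/(7 + P))
-1122/Y(75) = -1122/(1/(7 + 75)) = -1122/(1/82) = -1122/1/82 = -1122*82 = -92004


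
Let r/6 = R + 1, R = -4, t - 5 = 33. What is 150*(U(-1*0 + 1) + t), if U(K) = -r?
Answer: 8400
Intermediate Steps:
t = 38 (t = 5 + 33 = 38)
r = -18 (r = 6*(-4 + 1) = 6*(-3) = -18)
U(K) = 18 (U(K) = -1*(-18) = 18)
150*(U(-1*0 + 1) + t) = 150*(18 + 38) = 150*56 = 8400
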